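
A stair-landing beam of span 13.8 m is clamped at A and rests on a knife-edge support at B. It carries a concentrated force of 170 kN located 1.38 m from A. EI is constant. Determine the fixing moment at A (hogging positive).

Release the roller at B. Primary structure: cantilever fixed at A.
Primary-structure tip deflection at B by superposition:
  point load 170 at a = 1.38: Pa²(3L − a)/(6EI) = 2159/EI
Tip deflection under a unit load at B: L³/(3EI) = 876/EI.
The prop prevents deflection at B: R_B = δ_0/δ_{BB} = 2159/876 = 2.465 kN.
Moment equilibrium about A: M_A = Σ(load moments about A) − R_B·L = 234.6 − 2.465×13.8 = 200.6 kN·m.

M_A = 200.6 kN·m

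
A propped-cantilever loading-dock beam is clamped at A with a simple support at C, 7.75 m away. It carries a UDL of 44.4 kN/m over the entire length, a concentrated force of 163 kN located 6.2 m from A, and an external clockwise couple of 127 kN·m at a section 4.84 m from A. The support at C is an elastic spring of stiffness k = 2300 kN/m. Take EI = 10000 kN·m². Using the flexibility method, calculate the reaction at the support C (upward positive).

R_C = 257.7 kN

Choose R_C as the redundant. The primary structure is the cantilever fixed at A.
Primary-structure tip deflection at C by superposition:
  UDL 44.4: wL⁴/(8EI) = 20022/EI
  point load 163 at a = 6.2: Pa²(3L − a)/(6EI) = 17805/EI
  clockwise couple 127 at a = 4.84: M₀a(2L − a)/(2EI) = 3276/EI
  δ_0 = 41103/EI
Flexibility coefficient — unit upward force at C: δ_{CC} = L³/(3EI) = 155.2/EI.
With EI = 10000 kN·m²: δ_0 = 4.1103 m and δ_{CC} = 0.015516 m/kN.
Compatibility — the spring shortens by R_C/k under the reaction it provides: δ_0 − R_C·δ_{CC} = R_C/k. With 1/k = 0.000435 m/kN, R_C = δ_0 / (δ_{CC} + 1/k) = 4.1103 / (0.015516 + 0.000435) = 257.7 kN.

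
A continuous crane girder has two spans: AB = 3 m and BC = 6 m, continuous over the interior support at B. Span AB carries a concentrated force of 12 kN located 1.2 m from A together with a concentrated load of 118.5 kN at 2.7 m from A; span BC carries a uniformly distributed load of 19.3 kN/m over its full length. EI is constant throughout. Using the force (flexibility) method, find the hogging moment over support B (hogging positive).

M_B = 70.05 kN·m

Take M_B as the redundant. Released structure: two simple spans AB and BC with a hinge at B.
Discontinuity in slope at B on the released structure — sum the simple-span end rotations:
  span AB: point load 12 at a = 1.2: Pab(L + a)/(6LEI) = 6.048/EI
  span AB: point load 118.5 at a = 2.7: Pab(L + a)/(6LEI) = 30.4/EI
  span BC: UDL 19.3: wL³/(24EI) = 173.7/EI
  relative rotation θ_0 = (36.44 + 173.7)/EI = 210.1/EI
A unit hogging moment at B produces rotation L₁/(3EI) + L₂/(3EI) = 3/EI.
Compatibility: M_B·(L₁+L₂)/(3EI) = θ_0, giving M_B = 70.05 kN·m (hogging).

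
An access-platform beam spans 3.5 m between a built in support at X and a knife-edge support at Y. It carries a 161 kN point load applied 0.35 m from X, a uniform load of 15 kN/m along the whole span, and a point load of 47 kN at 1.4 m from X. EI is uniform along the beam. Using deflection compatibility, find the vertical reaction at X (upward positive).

Release the roller at Y. Primary structure: cantilever fixed at X.
Primary-structure tip deflection at Y by superposition:
  point load 161 at a = 0.35: Pa²(3L − a)/(6EI) = 33.36/EI
  UDL 15: wL⁴/(8EI) = 281.4/EI
  point load 47 at a = 1.4: Pa²(3L − a)/(6EI) = 139.7/EI
  δ_0 = 454.4/EI
Flexibility coefficient — unit upward force at Y: δ_{YY} = L³/(3EI) = 14.29/EI.
Compatibility at Y: δ_0 − R_Y·δ_{YY} = 0, so R_Y = 454.4/14.29 = 31.8 kN.
Vertical equilibrium: R_X = ΣP − R_Y = 260.5 − 31.8 = 228.7 kN.

R_X = 228.7 kN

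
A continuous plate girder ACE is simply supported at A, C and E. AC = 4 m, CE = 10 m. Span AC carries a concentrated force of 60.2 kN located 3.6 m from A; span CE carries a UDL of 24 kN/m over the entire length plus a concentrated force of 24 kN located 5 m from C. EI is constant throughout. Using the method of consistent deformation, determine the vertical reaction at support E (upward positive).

Release continuity at C by inserting a hinge; the redundant is the internal moment M_C. The primary structure is two simply-supported spans AC and CE.
End slopes at the hinge C, treating each span as simply supported:
  span AC: point load 60.2 at a = 3.6: Pab(L + a)/(6LEI) = 27.45/EI
  span CE: UDL 24: wL³/(24EI) = 1000/EI
  span CE: point load 24 at a = 5: Pab(L + b)/(6LEI) = 150/EI
  relative rotation θ_0 = (27.45 + 1150)/EI = 1177/EI
A unit hogging moment at C produces rotation L₁/(3EI) + L₂/(3EI) = 4.667/EI.
Compatibility: M_C·(L₁+L₂)/(3EI) = θ_0, giving M_C = 252.3 kN·m (hogging).
Span CE, ΣM about E: R_C^{CE}·10 = 1320 + 252.3, so R_C^{CE} = 157.2 kN and R_E = 264 − 157.2 = 106.8 kN.

R_E = 106.8 kN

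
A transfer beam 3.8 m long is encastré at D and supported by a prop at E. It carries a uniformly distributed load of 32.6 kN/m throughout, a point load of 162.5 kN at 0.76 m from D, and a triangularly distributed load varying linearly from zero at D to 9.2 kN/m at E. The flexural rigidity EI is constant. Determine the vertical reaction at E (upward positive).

R_E = 65.17 kN

Choose R_E as the redundant. The primary structure is the cantilever fixed at D.
Free-end deflection of the primary structure under the applied loading (downward +):
  UDL 32.6: wL⁴/(8EI) = 849.7/EI
  point load 162.5 at a = 0.76: Pa²(3L − a)/(6EI) = 166.4/EI
  triangular load, peak 9.2 at the free end: 11w₀L⁴/(120EI) = 175.8/EI
  δ_0 = 1192/EI
Flexibility coefficient — unit upward force at E: δ_{EE} = L³/(3EI) = 18.29/EI.
Compatibility at E: δ_0 − R_E·δ_{EE} = 0, so R_E = 1192/18.29 = 65.17 kN.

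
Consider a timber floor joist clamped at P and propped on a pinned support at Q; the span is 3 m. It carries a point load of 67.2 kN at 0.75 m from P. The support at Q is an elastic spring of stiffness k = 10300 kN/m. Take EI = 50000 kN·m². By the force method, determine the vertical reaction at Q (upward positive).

Remove the prop at Q; the released (primary) structure is a cantilever built in at P.
Primary-structure tip deflection at Q by superposition:
  point load 67.2 at a = 0.75: Pa²(3L − a)/(6EI) = 51.98/EI
Flexibility coefficient — unit upward force at Q: δ_{QQ} = L³/(3EI) = 9/EI.
With EI = 50000 kN·m²: δ_0 = 0.00104 m and δ_{QQ} = 0.00018 m/kN.
Compatibility — the spring shortens by R_Q/k under the reaction it provides: δ_0 − R_Q·δ_{QQ} = R_Q/k. With 1/k = 0.000097 m/kN, R_Q = δ_0 / (δ_{QQ} + 1/k) = 0.00104 / (0.00018 + 0.000097) = 3.752 kN.

R_Q = 3.752 kN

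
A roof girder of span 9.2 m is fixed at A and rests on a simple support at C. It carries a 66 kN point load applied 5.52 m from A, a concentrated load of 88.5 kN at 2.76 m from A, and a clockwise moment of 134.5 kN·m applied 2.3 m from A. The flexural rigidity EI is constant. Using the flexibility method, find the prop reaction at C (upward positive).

Choose R_C as the redundant. The primary structure is the cantilever fixed at A.
Free-end deflection of the primary structure under the applied loading (downward +):
  point load 66 at a = 5.52: Pa²(3L − a)/(6EI) = 7401/EI
  point load 88.5 at a = 2.76: Pa²(3L − a)/(6EI) = 2791/EI
  clockwise couple 134.5 at a = 2.3: M₀a(2L − a)/(2EI) = 2490/EI
  δ_0 = 12682/EI
Tip deflection under a unit load at C: L³/(3EI) = 259.6/EI.
Compatibility at C: δ_0 − R_C·δ_{CC} = 0, so R_C = 12682/259.6 = 48.86 kN.

R_C = 48.86 kN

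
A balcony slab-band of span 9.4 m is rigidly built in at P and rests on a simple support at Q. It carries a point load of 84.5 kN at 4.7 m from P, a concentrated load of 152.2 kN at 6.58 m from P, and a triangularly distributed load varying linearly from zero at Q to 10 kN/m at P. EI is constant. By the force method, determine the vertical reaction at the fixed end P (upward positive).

Remove the prop at Q; the released (primary) structure is a cantilever built in at P.
Downward deflection at the released point Q due to the loads:
  point load 84.5 at a = 4.7: Pa²(3L − a)/(6EI) = 7311/EI
  point load 152.2 at a = 6.58: Pa²(3L − a)/(6EI) = 23745/EI
  triangular load, peak 10 at the fixed end: w₀L⁴/(30EI) = 2602/EI
  δ_0 = 33658/EI
Tip deflection under a unit load at Q: L³/(3EI) = 276.9/EI.
Compatibility at Q: δ_0 − R_Q·δ_{QQ} = 0, so R_Q = 33658/276.9 = 121.6 kN.
Vertical equilibrium: R_P = ΣP − R_Q = 283.7 − 121.6 = 162.1 kN.

R_P = 162.1 kN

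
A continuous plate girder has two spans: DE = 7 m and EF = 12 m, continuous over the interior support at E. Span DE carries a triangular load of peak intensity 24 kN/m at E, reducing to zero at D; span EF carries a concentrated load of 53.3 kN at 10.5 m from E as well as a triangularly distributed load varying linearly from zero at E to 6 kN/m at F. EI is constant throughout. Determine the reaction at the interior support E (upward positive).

Take M_E as the redundant. Released structure: two simple spans DE and EF with a hinge at E.
Discontinuity in slope at E on the released structure — sum the simple-span end rotations:
  span DE: triangular load, peak 24: w₀L³/(45EI) = 182.9/EI
  span EF: point load 53.3 at a = 10.5: Pab(L + b)/(6LEI) = 157.4/EI
  span EF: triangular load, peak 6: 7w₀L³/(360EI) = 201.6/EI
  relative rotation θ_0 = (182.9 + 359)/EI = 541.9/EI
A unit hogging moment at E produces rotation L₁/(3EI) + L₂/(3EI) = 6.333/EI.
Compatibility: M_E·(L₁+L₂)/(3EI) = θ_0, giving M_E = 85.57 kN·m (hogging).
Span DE, ΣM about D with M_E applied at E: R_E^{DE}·7 = 392 + 85.57, so R_E^{DE} = 68.22 kN and R_D = 84 − 68.22 = 15.78 kN.
Span EF, ΣM about F: R_E^{EF}·12 = 223.9 + 85.57, so R_E^{EF} = 25.79 kN and R_F = 89.3 − 25.79 = 63.51 kN.
R_E = 68.22 + 25.79 = 94.02 kN.

R_E = 94.02 kN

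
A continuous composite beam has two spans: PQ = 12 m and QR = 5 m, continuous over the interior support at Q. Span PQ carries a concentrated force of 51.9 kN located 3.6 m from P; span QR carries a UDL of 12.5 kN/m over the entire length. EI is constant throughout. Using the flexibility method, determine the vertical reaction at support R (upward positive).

Take M_Q as the redundant. Released structure: two simple spans PQ and QR with a hinge at Q.
Discontinuity in slope at Q on the released structure — sum the simple-span end rotations:
  span PQ: point load 51.9 at a = 3.6: Pab(L + a)/(6LEI) = 340/EI
  span QR: UDL 12.5: wL³/(24EI) = 65.1/EI
  relative rotation θ_0 = (340 + 65.1)/EI = 405.2/EI
A unit hogging moment at Q produces rotation L₁/(3EI) + L₂/(3EI) = 5.667/EI.
Compatibility: M_Q·(L₁+L₂)/(3EI) = θ_0, giving M_Q = 71.5 kN·m (hogging).
Span QR, ΣM about R: R_Q^{QR}·5 = 156.2 + 71.5, so R_Q^{QR} = 45.55 kN and R_R = 62.5 − 45.55 = 16.95 kN.

R_R = 16.95 kN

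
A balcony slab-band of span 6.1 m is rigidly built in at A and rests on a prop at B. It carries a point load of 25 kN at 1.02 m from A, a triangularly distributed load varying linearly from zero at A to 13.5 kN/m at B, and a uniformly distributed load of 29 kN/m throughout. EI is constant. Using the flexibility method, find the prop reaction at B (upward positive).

Remove the prop at B; the released (primary) structure is a cantilever built in at A.
Free-end deflection of the primary structure under the applied loading (downward +):
  point load 25 at a = 1.02: Pa²(3L − a)/(6EI) = 74.91/EI
  triangular load, peak 13.5 at the free end: 11w₀L⁴/(120EI) = 1713/EI
  UDL 29: wL⁴/(8EI) = 5019/EI
  δ_0 = 6807/EI
Flexibility coefficient — unit upward force at B: δ_{BB} = L³/(3EI) = 75.66/EI.
The prop prevents deflection at B: R_B = δ_0/δ_{BB} = 6807/75.66 = 89.97 kN.

R_B = 89.97 kN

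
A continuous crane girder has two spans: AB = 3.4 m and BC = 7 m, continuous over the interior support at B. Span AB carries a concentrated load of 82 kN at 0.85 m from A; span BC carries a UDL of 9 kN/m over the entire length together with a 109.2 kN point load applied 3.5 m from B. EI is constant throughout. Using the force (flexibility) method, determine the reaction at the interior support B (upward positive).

R_B = 169.6 kN

Take M_B as the redundant. Released structure: two simple spans AB and BC with a hinge at B.
End slopes at the hinge B, treating each span as simply supported:
  span AB: point load 82 at a = 0.85: Pab(L + a)/(6LEI) = 37.03/EI
  span BC: UDL 9: wL³/(24EI) = 128.6/EI
  span BC: point load 109.2 at a = 3.5: Pab(L + b)/(6LEI) = 334.4/EI
  relative rotation θ_0 = (37.03 + 463.1)/EI = 500.1/EI
A unit hogging moment at B produces rotation L₁/(3EI) + L₂/(3EI) = 3.467/EI.
Compatibility: M_B·(L₁+L₂)/(3EI) = θ_0, giving M_B = 144.3 kN·m (hogging).
Span AB, ΣM about A with M_B applied at B: R_B^{AB}·3.4 = 69.7 + 144.3, so R_B^{AB} = 62.93 kN and R_A = 82 − 62.93 = 19.07 kN.
Span BC, ΣM about C: R_B^{BC}·7 = 602.7 + 144.3, so R_B^{BC} = 106.7 kN and R_C = 172.2 − 106.7 = 65.49 kN.
R_B = 62.93 + 106.7 = 169.6 kN.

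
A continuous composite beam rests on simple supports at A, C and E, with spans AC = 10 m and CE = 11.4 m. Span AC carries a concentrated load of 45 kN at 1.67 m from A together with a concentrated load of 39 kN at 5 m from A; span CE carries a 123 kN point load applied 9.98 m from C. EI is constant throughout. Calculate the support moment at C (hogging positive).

Insert a hinge at C; M_C is the redundant, and each span becomes simply supported.
End slopes at the hinge C, treating each span as simply supported:
  span AC: point load 45 at a = 1.67: Pab(L + a)/(6LEI) = 121.8/EI
  span AC: point load 39 at a = 5: Pab(L + a)/(6LEI) = 243.8/EI
  span CE: point load 123 at a = 9.98: Pab(L + b)/(6LEI) = 326.7/EI
  relative rotation θ_0 = (365.5 + 326.7)/EI = 692.2/EI
A unit hogging moment at C produces rotation L₁/(3EI) + L₂/(3EI) = 7.133/EI.
Slope continuity at C: θ_0 = M_C·7.133/EI, so M_C = 692.2/7.133 = 97.04 kN·m (hogging).

M_C = 97.04 kN·m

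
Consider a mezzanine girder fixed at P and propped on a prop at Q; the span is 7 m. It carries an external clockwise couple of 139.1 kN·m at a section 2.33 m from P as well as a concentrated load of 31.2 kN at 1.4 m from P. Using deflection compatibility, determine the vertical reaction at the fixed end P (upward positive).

R_P = 12.91 kN

Release the roller at Q. Primary structure: cantilever fixed at P.
Deflection at Q on the released cantilever, summing each load's contribution:
  clockwise couple 139.1 at a = 2.33: M₀a(2L − a)/(2EI) = 1891/EI
  point load 31.2 at a = 1.4: Pa²(3L − a)/(6EI) = 199.8/EI
  δ_0 = 2091/EI
Tip deflection under a unit load at Q: L³/(3EI) = 114.3/EI.
The prop prevents deflection at Q: R_Q = δ_0/δ_{QQ} = 2091/114.3 = 18.29 kN.
Vertical equilibrium: R_P = ΣP − R_Q = 31.2 − 18.29 = 12.91 kN.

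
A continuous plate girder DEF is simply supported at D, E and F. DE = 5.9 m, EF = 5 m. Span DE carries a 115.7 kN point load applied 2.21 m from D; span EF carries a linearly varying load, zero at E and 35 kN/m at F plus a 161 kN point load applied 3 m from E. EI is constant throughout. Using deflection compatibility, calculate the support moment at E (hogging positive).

M_E = 144.9 kN·m

Insert a hinge at E; M_E is the redundant, and each span becomes simply supported.
Rotations at E on the released spans (each span's end-slope, ×1/EI):
  span DE: point load 115.7 at a = 2.21: Pab(L + a)/(6LEI) = 216.2/EI
  span EF: triangular load, peak 35: 7w₀L³/(360EI) = 85.07/EI
  span EF: point load 161 at a = 3: Pab(L + b)/(6LEI) = 225.4/EI
  relative rotation θ_0 = (216.2 + 310.5)/EI = 526.6/EI
A unit hogging moment at E produces rotation L₁/(3EI) + L₂/(3EI) = 3.633/EI.
Slope continuity at E: θ_0 = M_E·3.633/EI, so M_E = 526.6/3.633 = 144.9 kN·m (hogging).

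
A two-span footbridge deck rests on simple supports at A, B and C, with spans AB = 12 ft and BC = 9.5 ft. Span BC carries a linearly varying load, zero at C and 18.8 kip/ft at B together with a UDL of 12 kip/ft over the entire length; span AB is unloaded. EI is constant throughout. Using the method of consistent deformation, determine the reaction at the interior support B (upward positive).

R_B = 137.2 kip

Take M_B as the redundant. Released structure: two simple spans AB and BC with a hinge at B.
Rotations at B on the released spans (each span's end-slope, ×1/EI):
  span BC: triangular load, peak 18.8: w₀L³/(45EI) = 358.2/EI
  span BC: UDL 12: wL³/(24EI) = 428.7/EI
  relative rotation θ_0 = (0 + 786.9)/EI = 786.9/EI
A unit hogging moment at B produces rotation L₁/(3EI) + L₂/(3EI) = 7.167/EI.
Compatibility: M_B·(L₁+L₂)/(3EI) = θ_0, giving M_B = 109.8 kip·ft (hogging).
Span AB, ΣM about A with M_B applied at B: R_B^{AB}·12 = 0 + 109.8, so R_B^{AB} = 9.15 kip and R_A = 0 − 9.15 = -9.15 kip.
Span BC, ΣM about C: R_B^{BC}·9.5 = 1107 + 109.8, so R_B^{BC} = 128.1 kip and R_C = 203.3 − 128.1 = 75.21 kip.
R_B = 9.15 + 128.1 = 137.2 kip.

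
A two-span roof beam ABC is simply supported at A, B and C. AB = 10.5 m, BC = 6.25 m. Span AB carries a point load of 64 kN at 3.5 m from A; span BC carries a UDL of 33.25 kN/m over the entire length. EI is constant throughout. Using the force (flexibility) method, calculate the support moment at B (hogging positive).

Take M_B as the redundant. Released structure: two simple spans AB and BC with a hinge at B.
Discontinuity in slope at B on the released structure — sum the simple-span end rotations:
  span AB: point load 64 at a = 3.5: Pab(L + a)/(6LEI) = 348.4/EI
  span BC: UDL 33.25: wL³/(24EI) = 338.2/EI
  relative rotation θ_0 = (348.4 + 338.2)/EI = 686.7/EI
A unit hogging moment at B produces rotation L₁/(3EI) + L₂/(3EI) = 5.583/EI.
Compatibility: M_B·(L₁+L₂)/(3EI) = θ_0, giving M_B = 123 kN·m (hogging).

M_B = 123 kN·m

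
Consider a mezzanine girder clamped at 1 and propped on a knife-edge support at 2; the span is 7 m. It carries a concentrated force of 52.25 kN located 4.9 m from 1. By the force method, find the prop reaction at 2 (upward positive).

R_2 = 29.44 kN

Take the reaction at 2 as the redundant and release it; the primary structure is a cantilever fixed at 1.
Deflection at 2 on the released cantilever, summing each load's contribution:
  point load 52.25 at a = 4.9: Pa²(3L − a)/(6EI) = 3366/EI
Tip deflection under a unit load at 2: L³/(3EI) = 114.3/EI.
The prop prevents deflection at 2: R_2 = δ_0/δ_{22} = 3366/114.3 = 29.44 kN.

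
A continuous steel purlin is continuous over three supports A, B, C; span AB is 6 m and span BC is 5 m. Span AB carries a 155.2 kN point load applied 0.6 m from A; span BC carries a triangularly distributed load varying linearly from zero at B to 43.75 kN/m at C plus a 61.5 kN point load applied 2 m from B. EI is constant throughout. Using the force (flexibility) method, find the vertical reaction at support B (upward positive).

R_B = 118.6 kN

Release continuity at B by inserting a hinge; the redundant is the internal moment M_B. The primary structure is two simply-supported spans AB and BC.
Discontinuity in slope at B on the released structure — sum the simple-span end rotations:
  span AB: point load 155.2 at a = 0.6: Pab(L + a)/(6LEI) = 92.19/EI
  span BC: triangular load, peak 43.75: 7w₀L³/(360EI) = 106.3/EI
  span BC: point load 61.5 at a = 2: Pab(L + b)/(6LEI) = 98.4/EI
  relative rotation θ_0 = (92.19 + 204.7)/EI = 296.9/EI
A unit hogging moment at B produces rotation L₁/(3EI) + L₂/(3EI) = 3.667/EI.
Compatibility: M_B·(L₁+L₂)/(3EI) = θ_0, giving M_B = 80.98 kN·m (hogging).
Span AB, ΣM about A with M_B applied at B: R_B^{AB}·6 = 93.12 + 80.98, so R_B^{AB} = 29.02 kN and R_A = 155.2 − 29.02 = 126.2 kN.
Span BC, ΣM about C: R_B^{BC}·5 = 366.8 + 80.98, so R_B^{BC} = 89.55 kN and R_C = 170.9 − 89.55 = 81.32 kN.
R_B = 29.02 + 89.55 = 118.6 kN.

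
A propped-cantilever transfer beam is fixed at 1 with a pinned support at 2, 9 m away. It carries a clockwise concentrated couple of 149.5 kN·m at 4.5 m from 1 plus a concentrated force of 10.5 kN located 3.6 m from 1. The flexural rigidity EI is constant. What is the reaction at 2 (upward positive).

Release the roller at 2. Primary structure: cantilever fixed at 1.
Free-end deflection of the primary structure under the applied loading (downward +):
  clockwise couple 149.5 at a = 4.5: M₀a(2L − a)/(2EI) = 4541/EI
  point load 10.5 at a = 3.6: Pa²(3L − a)/(6EI) = 530.7/EI
  δ_0 = 5072/EI
Tip deflection under a unit load at 2: L³/(3EI) = 243/EI.
Compatibility at 2: δ_0 − R_2·δ_{22} = 0, so R_2 = 5072/243 = 20.87 kN.

R_2 = 20.87 kN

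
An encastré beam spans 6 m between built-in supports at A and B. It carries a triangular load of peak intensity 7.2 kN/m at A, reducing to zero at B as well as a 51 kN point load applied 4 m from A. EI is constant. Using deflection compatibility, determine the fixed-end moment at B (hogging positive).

Take the two fixed-end moments M_A, M_B as redundants; the released structure is the simple span AB.
On the primary (simply-supported) span, the end slopes from the loading are:
  at A: triangular load, peak 7.2: w₀L³/(45EI) = 34.56/EI
  at B: triangular load, peak 7.2: 7w₀L³/(360EI) = 30.24/EI
  at A: point load 51 at a = 4: Pab(L + b)/(6LEI) = 90.67/EI
  at B: point load 51 at a = 4: Pab(L + a)/(6LEI) = 113.3/EI
  θ_A0 = 125.2/EI,  θ_B0 = 143.6/EI
Flexibility coefficients: a unit moment at one end gives L/(3EI) there and L/(6EI) at the far end, so f₁₁ = f₂₂ = 2/EI and f₁₂ = f₂₁ = 1/EI.
Compatibility — zero rotation at each built-in end:
  2 M_A + 1 M_B = 125.2
  1 M_A + 2 M_B = 143.6
Solving the pair gives M_A = 35.63 kN·m and M_B = 53.97 kN·m (hogging).

M_B = 53.97 kN·m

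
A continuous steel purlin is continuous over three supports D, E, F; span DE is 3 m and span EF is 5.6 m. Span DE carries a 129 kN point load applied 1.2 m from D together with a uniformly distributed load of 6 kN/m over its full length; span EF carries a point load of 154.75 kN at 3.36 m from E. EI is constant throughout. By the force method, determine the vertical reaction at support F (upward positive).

R_F = 71.45 kN

Take M_E as the redundant. Released structure: two simple spans DE and EF with a hinge at E.
Rotations at E on the released spans (each span's end-slope, ×1/EI):
  span DE: point load 129 at a = 1.2: Pab(L + a)/(6LEI) = 65.02/EI
  span DE: UDL 6: wL³/(24EI) = 6.75/EI
  span EF: point load 154.75 at a = 3.36: Pab(L + b)/(6LEI) = 271.8/EI
  relative rotation θ_0 = (71.77 + 271.8)/EI = 343.5/EI
A unit hogging moment at E produces rotation L₁/(3EI) + L₂/(3EI) = 2.867/EI.
Compatibility: M_E·(L₁+L₂)/(3EI) = θ_0, giving M_E = 119.8 kN·m (hogging).
Span EF, ΣM about F: R_E^{EF}·5.6 = 346.6 + 119.8, so R_E^{EF} = 83.3 kN and R_F = 154.8 − 83.3 = 71.45 kN.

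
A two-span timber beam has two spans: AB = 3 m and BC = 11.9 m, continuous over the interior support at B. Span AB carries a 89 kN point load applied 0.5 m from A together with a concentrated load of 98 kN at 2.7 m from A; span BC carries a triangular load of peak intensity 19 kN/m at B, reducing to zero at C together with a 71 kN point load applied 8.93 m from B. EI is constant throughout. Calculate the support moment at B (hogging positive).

M_B = 231.6 kN·m

Insert a hinge at B; M_B is the redundant, and each span becomes simply supported.
Rotations at B on the released spans (each span's end-slope, ×1/EI):
  span AB: point load 89 at a = 0.5: Pab(L + a)/(6LEI) = 21.63/EI
  span AB: point load 98 at a = 2.7: Pab(L + a)/(6LEI) = 25.14/EI
  span BC: triangular load, peak 19: w₀L³/(45EI) = 711.5/EI
  span BC: point load 71 at a = 8.93: Pab(L + b)/(6LEI) = 392.2/EI
  relative rotation θ_0 = (46.77 + 1104)/EI = 1150/EI
A unit hogging moment at B produces rotation L₁/(3EI) + L₂/(3EI) = 4.967/EI.
Slope continuity at B: θ_0 = M_B·4.967/EI, so M_B = 1150/4.967 = 231.6 kN·m (hogging).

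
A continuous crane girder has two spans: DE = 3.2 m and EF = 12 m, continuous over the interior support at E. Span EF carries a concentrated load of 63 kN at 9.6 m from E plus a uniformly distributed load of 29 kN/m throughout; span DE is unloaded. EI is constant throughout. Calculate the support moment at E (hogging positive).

M_E = 469.4 kN·m

Insert a hinge at E; M_E is the redundant, and each span becomes simply supported.
Rotations at E on the released spans (each span's end-slope, ×1/EI):
  span EF: point load 63 at a = 9.6: Pab(L + b)/(6LEI) = 290.3/EI
  span EF: UDL 29: wL³/(24EI) = 2088/EI
  relative rotation θ_0 = (0 + 2378)/EI = 2378/EI
A unit hogging moment at E produces rotation L₁/(3EI) + L₂/(3EI) = 5.067/EI.
Compatibility: M_E·(L₁+L₂)/(3EI) = θ_0, giving M_E = 469.4 kN·m (hogging).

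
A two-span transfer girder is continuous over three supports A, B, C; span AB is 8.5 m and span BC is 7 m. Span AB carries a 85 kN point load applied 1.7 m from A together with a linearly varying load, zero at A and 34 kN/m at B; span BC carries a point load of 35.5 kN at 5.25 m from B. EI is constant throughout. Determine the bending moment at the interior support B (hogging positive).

M_B = 141 kN·m

Release continuity at B by inserting a hinge; the redundant is the internal moment M_B. The primary structure is two simply-supported spans AB and BC.
Discontinuity in slope at B on the released structure — sum the simple-span end rotations:
  span AB: point load 85 at a = 1.7: Pab(L + a)/(6LEI) = 196.5/EI
  span AB: triangular load, peak 34: w₀L³/(45EI) = 464/EI
  span BC: point load 35.5 at a = 5.25: Pab(L + b)/(6LEI) = 67.95/EI
  relative rotation θ_0 = (660.5 + 67.95)/EI = 728.5/EI
A unit hogging moment at B produces rotation L₁/(3EI) + L₂/(3EI) = 5.167/EI.
Compatibility: M_B·(L₁+L₂)/(3EI) = θ_0, giving M_B = 141 kN·m (hogging).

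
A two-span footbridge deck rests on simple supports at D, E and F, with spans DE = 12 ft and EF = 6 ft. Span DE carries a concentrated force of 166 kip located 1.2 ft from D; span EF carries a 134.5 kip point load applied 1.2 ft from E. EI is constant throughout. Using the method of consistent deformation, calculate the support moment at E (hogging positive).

Release continuity at E by inserting a hinge; the redundant is the internal moment M_E. The primary structure is two simply-supported spans DE and EF.
Rotations at E on the released spans (each span's end-slope, ×1/EI):
  span DE: point load 166 at a = 1.2: Pab(L + a)/(6LEI) = 394.4/EI
  span EF: point load 134.5 at a = 1.2: Pab(L + b)/(6LEI) = 232.4/EI
  relative rotation θ_0 = (394.4 + 232.4)/EI = 626.8/EI
A unit hogging moment at E produces rotation L₁/(3EI) + L₂/(3EI) = 6/EI.
Slope continuity at E: θ_0 = M_E·6/EI, so M_E = 626.8/6 = 104.5 kip·ft (hogging).

M_E = 104.5 kip·ft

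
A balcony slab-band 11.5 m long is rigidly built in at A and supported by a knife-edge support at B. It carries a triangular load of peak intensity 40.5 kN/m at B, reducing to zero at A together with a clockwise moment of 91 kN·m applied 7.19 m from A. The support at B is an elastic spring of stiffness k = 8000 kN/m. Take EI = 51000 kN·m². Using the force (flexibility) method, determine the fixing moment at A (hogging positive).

M_A = 305.9 kN·m

Take the reaction at B as the redundant and release it; the primary structure is a cantilever fixed at A.
Deflection at B on the released cantilever, summing each load's contribution:
  triangular load, peak 40.5 at the free end: 11w₀L⁴/(120EI) = 64932/EI
  clockwise couple 91 at a = 7.19: M₀a(2L − a)/(2EI) = 5172/EI
  δ_0 = 70104/EI
Tip deflection under a unit load at B: L³/(3EI) = 507/EI.
With EI = 51000 kN·m²: δ_0 = 1.3746 m and δ_{BB} = 0.00994 m/kN.
Compatibility — the spring shortens by R_B/k under the reaction it provides: δ_0 − R_B·δ_{BB} = R_B/k. With 1/k = 0.000125 m/kN, R_B = δ_0 / (δ_{BB} + 1/k) = 1.3746 / (0.00994 + 0.000125) = 136.6 kN.
Moment equilibrium about A: M_A = Σ(load moments about A) − R_B·L = 1876 − 136.6×11.5 = 305.9 kN·m.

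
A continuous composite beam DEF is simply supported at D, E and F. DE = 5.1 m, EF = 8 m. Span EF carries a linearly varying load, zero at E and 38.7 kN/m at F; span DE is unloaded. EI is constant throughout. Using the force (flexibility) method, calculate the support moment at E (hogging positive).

M_E = 88.23 kN·m

Insert a hinge at E; M_E is the redundant, and each span becomes simply supported.
Rotations at E on the released spans (each span's end-slope, ×1/EI):
  span EF: triangular load, peak 38.7: 7w₀L³/(360EI) = 385.3/EI
  relative rotation θ_0 = (0 + 385.3)/EI = 385.3/EI
A unit hogging moment at E produces rotation L₁/(3EI) + L₂/(3EI) = 4.367/EI.
Slope continuity at E: θ_0 = M_E·4.367/EI, so M_E = 385.3/4.367 = 88.23 kN·m (hogging).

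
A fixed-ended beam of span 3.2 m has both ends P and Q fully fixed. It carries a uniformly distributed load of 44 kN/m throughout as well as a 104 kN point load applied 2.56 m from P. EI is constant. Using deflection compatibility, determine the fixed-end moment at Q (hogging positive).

M_Q = 80.15 kN·m

Release both end moments; the primary structure is a simply-supported span PQ with redundants M_P and M_Q.
On the primary (simply-supported) span, the end slopes from the loading are:
  at P: UDL 44: wL³/(24EI) = 60.07/EI
  at Q: UDL 44: wL³/(24EI) = 60.07/EI
  at P: point load 104 at a = 2.56: Pab(L + b)/(6LEI) = 34.08/EI
  at Q: point load 104 at a = 2.56: Pab(L + a)/(6LEI) = 51.12/EI
  θ_P0 = 94.15/EI,  θ_Q0 = 111.2/EI
Flexibility coefficients: a unit moment at one end gives L/(3EI) there and L/(6EI) at the far end, so f₁₁ = f₂₂ = 1.067/EI and f₁₂ = f₂₁ = 0.5333/EI.
Compatibility — zero rotation at each built-in end:
  1.067 M_P + 0.5333 M_Q = 94.15
  0.5333 M_P + 1.067 M_Q = 111.2
Solving the pair gives M_P = 48.2 kN·m and M_Q = 80.15 kN·m (hogging).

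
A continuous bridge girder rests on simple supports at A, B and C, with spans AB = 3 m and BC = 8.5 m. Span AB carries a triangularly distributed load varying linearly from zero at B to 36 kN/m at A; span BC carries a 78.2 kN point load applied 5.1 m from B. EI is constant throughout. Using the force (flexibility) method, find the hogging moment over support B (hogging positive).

M_B = 87.47 kN·m

Release continuity at B by inserting a hinge; the redundant is the internal moment M_B. The primary structure is two simply-supported spans AB and BC.
End slopes at the hinge B, treating each span as simply supported:
  span AB: triangular load, peak 36: 7w₀L³/(360EI) = 18.9/EI
  span BC: point load 78.2 at a = 5.1: Pab(L + b)/(6LEI) = 316.4/EI
  relative rotation θ_0 = (18.9 + 316.4)/EI = 335.3/EI
A unit hogging moment at B produces rotation L₁/(3EI) + L₂/(3EI) = 3.833/EI.
Slope continuity at B: θ_0 = M_B·3.833/EI, so M_B = 335.3/3.833 = 87.47 kN·m (hogging).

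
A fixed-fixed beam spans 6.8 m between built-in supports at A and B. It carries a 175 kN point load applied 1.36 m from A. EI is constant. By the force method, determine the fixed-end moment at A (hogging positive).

M_A = 152.3 kN·m

Take the two fixed-end moments M_A, M_B as redundants; the released structure is the simple span AB.
On the primary (simply-supported) span, the end slopes from the loading are:
  at A: point load 175 at a = 1.36: Pab(L + b)/(6LEI) = 388.4/EI
  at B: point load 175 at a = 1.36: Pab(L + a)/(6LEI) = 258.9/EI
  θ_A0 = 388.4/EI,  θ_B0 = 258.9/EI
Flexibility coefficients: a unit moment at one end gives L/(3EI) there and L/(6EI) at the far end, so f₁₁ = f₂₂ = 2.267/EI and f₁₂ = f₂₁ = 1.133/EI.
Compatibility — zero rotation at each built-in end:
  2.267 M_A + 1.133 M_B = 388.4
  1.133 M_A + 2.267 M_B = 258.9
Solving the pair gives M_A = 152.3 kN·m and M_B = 38.08 kN·m (hogging).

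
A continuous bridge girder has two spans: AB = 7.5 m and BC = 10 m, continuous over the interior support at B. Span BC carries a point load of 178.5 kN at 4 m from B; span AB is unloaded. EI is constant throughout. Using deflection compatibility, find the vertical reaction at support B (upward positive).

Release continuity at B by inserting a hinge; the redundant is the internal moment M_B. The primary structure is two simply-supported spans AB and BC.
Rotations at B on the released spans (each span's end-slope, ×1/EI):
  span BC: point load 178.5 at a = 4: Pab(L + b)/(6LEI) = 1142/EI
  relative rotation θ_0 = (0 + 1142)/EI = 1142/EI
A unit hogging moment at B produces rotation L₁/(3EI) + L₂/(3EI) = 5.833/EI.
Slope continuity at B: θ_0 = M_B·5.833/EI, so M_B = 1142/5.833 = 195.8 kN·m (hogging).
Span AB, ΣM about A with M_B applied at B: R_B^{AB}·7.5 = 0 + 195.8, so R_B^{AB} = 26.11 kN and R_A = 0 − 26.11 = -26.11 kN.
Span BC, ΣM about C: R_B^{BC}·10 = 1071 + 195.8, so R_B^{BC} = 126.7 kN and R_C = 178.5 − 126.7 = 51.82 kN.
R_B = 26.11 + 126.7 = 152.8 kN.

R_B = 152.8 kN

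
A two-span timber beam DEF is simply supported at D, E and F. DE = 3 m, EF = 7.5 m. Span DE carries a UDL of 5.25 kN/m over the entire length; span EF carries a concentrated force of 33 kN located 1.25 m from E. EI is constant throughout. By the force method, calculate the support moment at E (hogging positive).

M_E = 24.19 kN·m

Insert a hinge at E; M_E is the redundant, and each span becomes simply supported.
End slopes at the hinge E, treating each span as simply supported:
  span DE: UDL 5.25: wL³/(24EI) = 5.906/EI
  span EF: point load 33 at a = 1.25: Pab(L + b)/(6LEI) = 78.78/EI
  relative rotation θ_0 = (5.906 + 78.78)/EI = 84.68/EI
A unit hogging moment at E produces rotation L₁/(3EI) + L₂/(3EI) = 3.5/EI.
Slope continuity at E: θ_0 = M_E·3.5/EI, so M_E = 84.68/3.5 = 24.19 kN·m (hogging).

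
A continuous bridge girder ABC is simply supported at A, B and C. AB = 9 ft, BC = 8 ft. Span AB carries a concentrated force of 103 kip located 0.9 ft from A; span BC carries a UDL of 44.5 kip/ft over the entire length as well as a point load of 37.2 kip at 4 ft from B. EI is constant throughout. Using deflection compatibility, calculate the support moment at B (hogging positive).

M_B = 218.1 kip·ft

Insert a hinge at B; M_B is the redundant, and each span becomes simply supported.
Discontinuity in slope at B on the released structure — sum the simple-span end rotations:
  span AB: point load 103 at a = 0.9: Pab(L + a)/(6LEI) = 137.7/EI
  span BC: UDL 44.5: wL³/(24EI) = 949.3/EI
  span BC: point load 37.2 at a = 4: Pab(L + b)/(6LEI) = 148.8/EI
  relative rotation θ_0 = (137.7 + 1098)/EI = 1236/EI
A unit hogging moment at B produces rotation L₁/(3EI) + L₂/(3EI) = 5.667/EI.
Compatibility: M_B·(L₁+L₂)/(3EI) = θ_0, giving M_B = 218.1 kip·ft (hogging).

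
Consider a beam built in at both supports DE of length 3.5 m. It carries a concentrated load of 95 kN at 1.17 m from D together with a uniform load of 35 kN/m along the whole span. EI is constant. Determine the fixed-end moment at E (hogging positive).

Take the two fixed-end moments M_D, M_E as redundants; the released structure is the simple span DE.
End rotations of the released simple span under the applied load (×1/EI):
  at D: point load 95 at a = 1.17: Pab(L + b)/(6LEI) = 71.9/EI
  at E: point load 95 at a = 1.17: Pab(L + a)/(6LEI) = 57.59/EI
  at D: UDL 35: wL³/(24EI) = 62.53/EI
  at E: UDL 35: wL³/(24EI) = 62.53/EI
  θ_D0 = 134.4/EI,  θ_E0 = 120.1/EI
Flexibility coefficients: a unit moment at one end gives L/(3EI) there and L/(6EI) at the far end, so f₁₁ = f₂₂ = 1.167/EI and f₁₂ = f₂₁ = 0.5833/EI.
Compatibility — zero rotation at each built-in end:
  1.167 M_D + 0.5833 M_E = 134.4
  0.5833 M_D + 1.167 M_E = 120.1
Solving the pair gives M_D = 84.99 kN·m and M_E = 60.46 kN·m (hogging).

M_E = 60.46 kN·m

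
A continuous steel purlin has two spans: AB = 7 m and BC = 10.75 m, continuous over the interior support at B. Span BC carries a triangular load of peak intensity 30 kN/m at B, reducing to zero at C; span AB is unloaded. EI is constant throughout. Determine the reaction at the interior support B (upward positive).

Insert a hinge at B; M_B is the redundant, and each span becomes simply supported.
Rotations at B on the released spans (each span's end-slope, ×1/EI):
  span BC: triangular load, peak 30: w₀L³/(45EI) = 828.2/EI
  relative rotation θ_0 = (0 + 828.2)/EI = 828.2/EI
A unit hogging moment at B produces rotation L₁/(3EI) + L₂/(3EI) = 5.917/EI.
Slope continuity at B: θ_0 = M_B·5.917/EI, so M_B = 828.2/5.917 = 140 kN·m (hogging).
Span AB, ΣM about A with M_B applied at B: R_B^{AB}·7 = 0 + 140, so R_B^{AB} = 20 kN and R_A = 0 − 20 = -20 kN.
Span BC, ΣM about C: R_B^{BC}·10.75 = 1156 + 140, so R_B^{BC} = 120.5 kN and R_C = 161.2 − 120.5 = 40.73 kN.
R_B = 20 + 120.5 = 140.5 kN.

R_B = 140.5 kN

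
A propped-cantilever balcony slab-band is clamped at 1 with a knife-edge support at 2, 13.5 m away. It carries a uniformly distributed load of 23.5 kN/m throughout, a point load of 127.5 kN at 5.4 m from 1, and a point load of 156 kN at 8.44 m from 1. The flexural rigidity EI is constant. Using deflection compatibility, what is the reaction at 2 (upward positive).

Remove the prop at 2; the released (primary) structure is a cantilever built in at 1.
Deflection at 2 on the released cantilever, summing each load's contribution:
  UDL 23.5: wL⁴/(8EI) = 97569/EI
  point load 127.5 at a = 5.4: Pa²(3L − a)/(6EI) = 21750/EI
  point load 156 at a = 8.44: Pa²(3L − a)/(6EI) = 59377/EI
  δ_0 = 178696/EI
Tip deflection under a unit load at 2: L³/(3EI) = 820.1/EI.
Compatibility at 2: δ_0 − R_2·δ_{22} = 0, so R_2 = 178696/820.1 = 217.9 kN.

R_2 = 217.9 kN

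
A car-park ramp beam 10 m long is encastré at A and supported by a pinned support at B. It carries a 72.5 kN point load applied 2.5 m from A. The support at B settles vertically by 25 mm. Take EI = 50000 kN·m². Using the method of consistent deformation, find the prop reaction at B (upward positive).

R_B = 2.48 kN

Remove the prop at B; the released (primary) structure is a cantilever built in at A.
Deflection at B on the released cantilever, summing each load's contribution:
  point load 72.5 at a = 2.5: Pa²(3L − a)/(6EI) = 2077/EI
Flexibility coefficient — unit upward force at B: δ_{BB} = L³/(3EI) = 333.3/EI.
With EI = 50000 kN·m²: δ_0 = 0.041536 m and δ_{BB} = 0.006667 m/kN.
Compatibility — the beam at B must follow the support down by 0.025 m: δ_0 − R_B·δ_{BB} = 0.025, so R_B = (0.041536 − 0.025)/0.006667 = 2.48 kN.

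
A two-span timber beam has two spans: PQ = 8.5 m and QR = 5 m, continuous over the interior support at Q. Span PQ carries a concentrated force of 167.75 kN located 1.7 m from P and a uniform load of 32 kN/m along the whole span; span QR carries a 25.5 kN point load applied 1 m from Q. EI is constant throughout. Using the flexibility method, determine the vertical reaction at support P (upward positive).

Take M_Q as the redundant. Released structure: two simple spans PQ and QR with a hinge at Q.
Rotations at Q on the released spans (each span's end-slope, ×1/EI):
  span PQ: point load 167.75 at a = 1.7: Pab(L + a)/(6LEI) = 387.8/EI
  span PQ: UDL 32: wL³/(24EI) = 818.8/EI
  span QR: point load 25.5 at a = 1: Pab(L + b)/(6LEI) = 30.6/EI
  relative rotation θ_0 = (1207 + 30.6)/EI = 1237/EI
A unit hogging moment at Q produces rotation L₁/(3EI) + L₂/(3EI) = 4.5/EI.
Compatibility: M_Q·(L₁+L₂)/(3EI) = θ_0, giving M_Q = 274.9 kN·m (hogging).
Span PQ, ΣM about P with M_Q applied at Q: R_Q^{PQ}·8.5 = 1441 + 274.9, so R_Q^{PQ} = 201.9 kN and R_P = 439.8 − 201.9 = 237.9 kN.

R_P = 237.9 kN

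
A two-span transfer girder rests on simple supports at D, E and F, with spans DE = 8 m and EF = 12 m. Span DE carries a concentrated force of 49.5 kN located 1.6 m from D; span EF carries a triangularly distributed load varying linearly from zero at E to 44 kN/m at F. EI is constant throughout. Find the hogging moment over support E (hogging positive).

M_E = 237 kN·m

Insert a hinge at E; M_E is the redundant, and each span becomes simply supported.
End slopes at the hinge E, treating each span as simply supported:
  span DE: point load 49.5 at a = 1.6: Pab(L + a)/(6LEI) = 101.4/EI
  span EF: triangular load, peak 44: 7w₀L³/(360EI) = 1478/EI
  relative rotation θ_0 = (101.4 + 1478)/EI = 1580/EI
A unit hogging moment at E produces rotation L₁/(3EI) + L₂/(3EI) = 6.667/EI.
Compatibility: M_E·(L₁+L₂)/(3EI) = θ_0, giving M_E = 237 kN·m (hogging).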